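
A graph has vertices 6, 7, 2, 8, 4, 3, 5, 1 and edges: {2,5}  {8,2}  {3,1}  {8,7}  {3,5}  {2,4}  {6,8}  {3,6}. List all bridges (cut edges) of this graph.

1-3, 2-4, 7-8

The edges on the cycle 3-6-8-2-5-3 are not bridges since each lies on that cycle.
But removing 8–7 disconnects 8 from 7; removing 3–1 disconnects 3 from 1; removing 2–4 disconnects 2 from 4 — these are bridges.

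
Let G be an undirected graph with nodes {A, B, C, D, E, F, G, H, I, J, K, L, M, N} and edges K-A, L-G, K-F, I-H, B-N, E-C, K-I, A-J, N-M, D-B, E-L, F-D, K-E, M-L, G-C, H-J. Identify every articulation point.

K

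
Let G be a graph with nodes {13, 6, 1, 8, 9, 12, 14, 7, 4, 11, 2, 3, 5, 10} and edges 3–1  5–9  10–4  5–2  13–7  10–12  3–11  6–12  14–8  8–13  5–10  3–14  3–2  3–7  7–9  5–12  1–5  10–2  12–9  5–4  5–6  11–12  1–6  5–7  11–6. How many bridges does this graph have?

0

The edges on the cycle 1-5-10-12-6-1 are not bridges since each lies on that cycle.
Every edge lies on some cycle, so there are no bridges.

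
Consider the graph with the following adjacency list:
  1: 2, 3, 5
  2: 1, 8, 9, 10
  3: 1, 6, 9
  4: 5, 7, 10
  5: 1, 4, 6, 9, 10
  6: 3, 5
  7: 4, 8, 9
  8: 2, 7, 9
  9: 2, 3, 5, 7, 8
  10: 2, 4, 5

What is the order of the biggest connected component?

10

Starting from 1 we can reach 1, 2, 3, 4, 5, 6, 7, 8, 9, 10. That is one component of size 10.
The largest has 10 vertices.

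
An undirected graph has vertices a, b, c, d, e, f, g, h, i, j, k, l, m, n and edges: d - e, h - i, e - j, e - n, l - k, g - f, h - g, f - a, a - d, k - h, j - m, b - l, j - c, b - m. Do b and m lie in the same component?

From b we can reach a, b, c, d, e, f, g, h, i, j, k, l, m, n, which includes m.

Yes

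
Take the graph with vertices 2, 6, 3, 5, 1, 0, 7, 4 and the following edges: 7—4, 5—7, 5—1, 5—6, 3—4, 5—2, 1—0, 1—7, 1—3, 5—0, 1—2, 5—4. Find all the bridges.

5-6

The edges on the cycle 5-1-3-4-5 are not bridges since each lies on that cycle.
But removing 5—6 disconnects 5 from 6 — this is a bridge.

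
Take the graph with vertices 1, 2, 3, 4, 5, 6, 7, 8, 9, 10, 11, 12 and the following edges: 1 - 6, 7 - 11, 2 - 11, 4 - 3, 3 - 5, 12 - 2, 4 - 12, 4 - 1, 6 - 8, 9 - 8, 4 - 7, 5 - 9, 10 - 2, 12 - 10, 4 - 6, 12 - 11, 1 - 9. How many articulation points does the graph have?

1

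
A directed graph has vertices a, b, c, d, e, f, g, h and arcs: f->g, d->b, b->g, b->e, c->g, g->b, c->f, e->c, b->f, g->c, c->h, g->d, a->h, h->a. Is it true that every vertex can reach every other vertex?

No

There is no directed path from h to b, so the graph is not strongly connected.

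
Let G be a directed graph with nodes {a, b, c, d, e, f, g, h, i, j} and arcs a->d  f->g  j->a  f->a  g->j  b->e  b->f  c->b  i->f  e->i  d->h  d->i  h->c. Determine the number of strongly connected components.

1

{a, b, c, d, e, f, g, h, i, j} are all mutually reachable — one SCC of size 10.
That gives 1 strongly connected component.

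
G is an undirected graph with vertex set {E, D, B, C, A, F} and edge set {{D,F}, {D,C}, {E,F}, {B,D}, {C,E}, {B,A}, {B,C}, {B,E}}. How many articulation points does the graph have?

Removing B increases the component count from 1 to 2, so B is a cut vertex.
By contrast removing C leaves 1 component; it is not a cut vertex. No other vertex is a cut vertex either.

1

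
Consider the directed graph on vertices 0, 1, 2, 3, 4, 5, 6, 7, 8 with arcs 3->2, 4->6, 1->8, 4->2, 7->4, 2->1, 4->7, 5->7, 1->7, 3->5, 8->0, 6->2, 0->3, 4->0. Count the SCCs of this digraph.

1

{0, 1, 2, 3, 4, 5, 6, 7, 8} are all mutually reachable — one SCC of size 9.
That gives 1 strongly connected component.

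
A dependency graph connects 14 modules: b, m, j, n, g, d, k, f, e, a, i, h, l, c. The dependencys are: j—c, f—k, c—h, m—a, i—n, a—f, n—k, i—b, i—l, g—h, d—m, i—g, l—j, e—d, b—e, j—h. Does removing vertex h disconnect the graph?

No

Deleting h leaves 1 component (was 1) (its neighbors c, g, j remain connected to each other), so h is not a cut vertex.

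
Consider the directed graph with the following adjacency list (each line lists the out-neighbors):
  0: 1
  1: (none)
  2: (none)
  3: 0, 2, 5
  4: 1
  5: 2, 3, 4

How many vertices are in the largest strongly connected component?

{3, 5} are all mutually reachable — one SCC of size 2.
{4} is an SCC by itself.
{1} is an SCC by itself.
{2} is an SCC by itself.
{0} is an SCC by itself.
The largest has 2 vertices.

2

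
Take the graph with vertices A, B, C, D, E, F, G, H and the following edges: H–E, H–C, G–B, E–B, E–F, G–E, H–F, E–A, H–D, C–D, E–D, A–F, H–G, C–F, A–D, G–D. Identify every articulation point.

none

Removing H, for instance, still leaves 1 component. No single vertex removal increases the component count — the graph has no articulation points.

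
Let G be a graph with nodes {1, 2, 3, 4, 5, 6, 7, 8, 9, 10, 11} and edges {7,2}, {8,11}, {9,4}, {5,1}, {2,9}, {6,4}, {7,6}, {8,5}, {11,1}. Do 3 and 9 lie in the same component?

The component containing 3 is {3}, and 9 is not in it.

No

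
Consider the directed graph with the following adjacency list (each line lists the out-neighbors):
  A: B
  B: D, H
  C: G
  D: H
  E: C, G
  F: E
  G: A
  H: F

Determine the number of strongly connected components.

1

{A, B, C, D, E, F, G, H} are all mutually reachable — one SCC of size 8.
That gives 1 strongly connected component.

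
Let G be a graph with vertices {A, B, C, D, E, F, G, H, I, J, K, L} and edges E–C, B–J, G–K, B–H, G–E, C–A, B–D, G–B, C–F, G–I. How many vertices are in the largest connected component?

L is isolated — a component by itself.
Starting from A we can reach A, B, C, D, E, F, G, H, I, J, K. That is one component of size 11.
The largest has 11 vertices.

11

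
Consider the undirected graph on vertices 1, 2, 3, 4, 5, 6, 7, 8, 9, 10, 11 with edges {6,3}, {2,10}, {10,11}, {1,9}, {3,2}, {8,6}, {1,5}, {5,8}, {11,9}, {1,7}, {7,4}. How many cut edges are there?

2

The edges on the cycle 1-5-8-6-3-2-10-11-9-1 are not bridges since each lies on that cycle.
But removing 7—4 disconnects 7 from 4; removing 1—7 disconnects 1 from 7 — these are bridges.
That makes 2 bridges.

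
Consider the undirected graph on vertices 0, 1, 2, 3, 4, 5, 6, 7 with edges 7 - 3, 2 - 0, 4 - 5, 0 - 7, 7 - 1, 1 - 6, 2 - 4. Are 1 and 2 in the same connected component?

From 1 we can reach 0, 1, 2, 3, 4, 5, 6, 7, which includes 2.

Yes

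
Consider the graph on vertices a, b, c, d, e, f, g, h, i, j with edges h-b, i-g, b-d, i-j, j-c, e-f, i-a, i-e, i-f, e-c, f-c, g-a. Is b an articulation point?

Yes

Deleting b raises the number of components from 2 to 3, so b is a cut vertex.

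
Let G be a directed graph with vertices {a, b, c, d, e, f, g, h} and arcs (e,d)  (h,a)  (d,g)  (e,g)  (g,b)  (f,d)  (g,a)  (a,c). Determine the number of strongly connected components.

{g} is an SCC by itself.
{b} is an SCC by itself.
{h} is an SCC by itself.
{a} is an SCC by itself.
{e} is an SCC by itself.
(and 3 more singleton SCCs)
That gives 8 strongly connected components.

8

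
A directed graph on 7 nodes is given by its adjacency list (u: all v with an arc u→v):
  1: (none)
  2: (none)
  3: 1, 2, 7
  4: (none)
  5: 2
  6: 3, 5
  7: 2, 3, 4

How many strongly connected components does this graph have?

6

{3, 7} are all mutually reachable — one SCC of size 2.
{4} is an SCC by itself.
{5} is an SCC by itself.
{6} is an SCC by itself.
{2} is an SCC by itself.
(and 1 more singleton SCC)
That gives 6 strongly connected components.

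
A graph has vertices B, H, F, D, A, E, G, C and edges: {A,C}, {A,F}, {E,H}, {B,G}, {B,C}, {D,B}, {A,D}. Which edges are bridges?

A-F, B-G, E-H

The edges on the cycle A-D-B-C-A are not bridges since each lies on that cycle.
But removing E—H disconnects E from H; removing B—G disconnects B from G; removing A—F disconnects A from F — these are bridges.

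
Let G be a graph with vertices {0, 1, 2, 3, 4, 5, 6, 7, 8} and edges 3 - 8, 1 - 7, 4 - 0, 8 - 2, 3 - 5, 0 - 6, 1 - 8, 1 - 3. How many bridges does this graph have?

5

The edges on the cycle 1-3-8-1 are not bridges since each lies on that cycle.
But removing 4 - 0 disconnects 4 from 0; removing 8 - 2 disconnects 8 from 2; removing 1 - 7 disconnects 1 from 7; removing 6 - 0 disconnects 6 from 0 — these are bridges.
In total 5 edges are bridges.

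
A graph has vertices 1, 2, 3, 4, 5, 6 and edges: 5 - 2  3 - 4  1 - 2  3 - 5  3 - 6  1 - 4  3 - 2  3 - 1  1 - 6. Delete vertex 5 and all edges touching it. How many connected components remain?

1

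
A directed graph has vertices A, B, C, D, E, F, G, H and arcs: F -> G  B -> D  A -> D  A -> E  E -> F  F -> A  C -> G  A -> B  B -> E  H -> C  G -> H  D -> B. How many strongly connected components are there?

2

{A, B, D, E, F} are all mutually reachable — one SCC of size 5.
{C, G, H} are all mutually reachable — one SCC of size 3.
That gives 2 strongly connected components.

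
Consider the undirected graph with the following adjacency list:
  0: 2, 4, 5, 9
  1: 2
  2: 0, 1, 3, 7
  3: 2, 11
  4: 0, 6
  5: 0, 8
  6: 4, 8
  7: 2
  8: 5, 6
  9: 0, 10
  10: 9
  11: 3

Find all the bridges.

The edges on the cycle 5-8-6-4-0-5 are not bridges since each lies on that cycle.
But removing 10-9 disconnects 10 from 9; removing 0-9 disconnects 0 from 9; removing 0-2 disconnects 0 from 2; removing 7-2 disconnects 7 from 2 — these are bridges.
In total 7 edges are bridges.

0-2, 0-9, 1-2, 10-9, 11-3, 2-3, 2-7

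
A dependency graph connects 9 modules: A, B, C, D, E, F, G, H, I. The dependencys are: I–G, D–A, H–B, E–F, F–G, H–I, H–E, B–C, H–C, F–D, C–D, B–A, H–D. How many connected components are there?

1

Starting from A we can reach A, B, C, D, E, F, G, H, I. That is one component of size 9.
Total: 1 component.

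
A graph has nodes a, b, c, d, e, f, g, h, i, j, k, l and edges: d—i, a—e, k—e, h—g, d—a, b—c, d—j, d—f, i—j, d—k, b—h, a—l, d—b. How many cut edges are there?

6

The edges on the cycle d-a-e-k-d are not bridges since each lies on that cycle.
But removing b—h disconnects b from h; removing f—d disconnects f from d; removing h—g disconnects h from g; removing l—a disconnects l from a — these are bridges.
In total 6 edges are bridges.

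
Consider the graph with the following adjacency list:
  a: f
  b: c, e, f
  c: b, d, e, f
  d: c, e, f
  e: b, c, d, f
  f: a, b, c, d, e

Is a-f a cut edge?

Removing a-f leaves no path between a and f: the component count goes from 1 to 2. So it is a bridge.

Yes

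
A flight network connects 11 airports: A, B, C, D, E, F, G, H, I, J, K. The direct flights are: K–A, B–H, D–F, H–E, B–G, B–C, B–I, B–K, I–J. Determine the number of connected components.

Starting from D we can reach D, F. That is one component of size 2.
Starting from A we can reach A, B, C, E, G, H, I, J, K. That is one component of size 9.
Total: 2 components.

2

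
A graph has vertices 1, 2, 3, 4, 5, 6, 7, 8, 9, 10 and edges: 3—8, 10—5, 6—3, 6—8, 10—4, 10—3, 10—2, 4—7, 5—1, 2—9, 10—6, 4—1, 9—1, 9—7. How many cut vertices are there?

Removing 10 increases the component count from 1 to 2, so 10 is a cut vertex.
By contrast removing 1 leaves 1 component; it is not a cut vertex. No other vertex is a cut vertex either.

1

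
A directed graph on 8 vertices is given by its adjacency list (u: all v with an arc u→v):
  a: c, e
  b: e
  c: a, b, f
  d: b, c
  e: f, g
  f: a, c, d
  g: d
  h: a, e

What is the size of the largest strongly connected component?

7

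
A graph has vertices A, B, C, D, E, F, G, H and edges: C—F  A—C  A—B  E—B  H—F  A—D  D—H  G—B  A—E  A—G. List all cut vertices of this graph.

Removing A increases the component count from 1 to 2, so A is a cut vertex.
By contrast removing F leaves 1 component; it is not a cut vertex. No other vertex is a cut vertex either.

A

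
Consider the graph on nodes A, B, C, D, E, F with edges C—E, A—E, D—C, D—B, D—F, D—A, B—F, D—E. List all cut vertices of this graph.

D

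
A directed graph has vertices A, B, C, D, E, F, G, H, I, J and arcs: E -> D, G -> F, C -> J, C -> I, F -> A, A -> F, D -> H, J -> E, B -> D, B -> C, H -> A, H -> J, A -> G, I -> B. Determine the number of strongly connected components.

3

{D, E, H, J} are all mutually reachable — one SCC of size 4.
{A, F, G} are all mutually reachable — one SCC of size 3.
{B, C, I} are all mutually reachable — one SCC of size 3.
That gives 3 strongly connected components.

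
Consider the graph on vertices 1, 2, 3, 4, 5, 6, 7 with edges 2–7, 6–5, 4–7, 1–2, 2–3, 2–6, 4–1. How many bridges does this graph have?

3

The edges on the cycle 4-1-2-7-4 are not bridges since each lies on that cycle.
But removing 2–3 disconnects 2 from 3; removing 6–5 disconnects 6 from 5; removing 2–6 disconnects 2 from 6 — these are bridges.
That makes 3 bridges.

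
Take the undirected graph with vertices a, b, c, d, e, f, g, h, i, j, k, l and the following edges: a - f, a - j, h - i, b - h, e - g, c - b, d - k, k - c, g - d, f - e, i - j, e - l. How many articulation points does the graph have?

Removing e increases the component count from 1 to 2, so e is a cut vertex.
By contrast removing j leaves 1 component; it is not a cut vertex. No other vertex is a cut vertex either.

1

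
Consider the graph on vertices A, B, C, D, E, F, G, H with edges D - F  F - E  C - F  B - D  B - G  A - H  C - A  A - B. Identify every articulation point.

A, B, F

Removing A increases the component count from 1 to 2, so A is a cut vertex.
Removing B increases the component count from 1 to 2, so B is a cut vertex.
Removing F increases the component count from 1 to 2, so F is a cut vertex.
By contrast removing H leaves 1 component; it is not a cut vertex. No other vertex is a cut vertex either.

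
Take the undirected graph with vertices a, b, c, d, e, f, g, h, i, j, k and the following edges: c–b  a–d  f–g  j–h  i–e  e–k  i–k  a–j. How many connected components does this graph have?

4

Starting from b we can reach b, c. That is one component of size 2.
Starting from f we can reach f, g. That is one component of size 2.
Starting from e we can reach e, i, k. That is one component of size 3.
Starting from a we can reach a, d, h, j. That is one component of size 4.
Total: 4 components.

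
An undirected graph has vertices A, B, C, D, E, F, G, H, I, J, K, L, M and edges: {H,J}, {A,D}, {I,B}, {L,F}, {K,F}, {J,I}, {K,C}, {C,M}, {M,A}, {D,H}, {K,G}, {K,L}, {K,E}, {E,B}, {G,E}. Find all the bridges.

The edges on the cycle K-L-F-K are not bridges since each lies on that cycle.
Every edge lies on some cycle, so there are no bridges.

none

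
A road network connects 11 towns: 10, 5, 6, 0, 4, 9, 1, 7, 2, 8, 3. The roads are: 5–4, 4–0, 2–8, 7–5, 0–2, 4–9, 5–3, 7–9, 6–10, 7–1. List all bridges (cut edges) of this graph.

0-2, 0-4, 1-7, 10-6, 2-8, 3-5

The edges on the cycle 7-5-4-9-7 are not bridges since each lies on that cycle.
But removing 0–2 disconnects 0 from 2; removing 6–10 disconnects 6 from 10; removing 4–0 disconnects 4 from 0; removing 8–2 disconnects 8 from 2 — these are bridges.
In total 6 edges are bridges.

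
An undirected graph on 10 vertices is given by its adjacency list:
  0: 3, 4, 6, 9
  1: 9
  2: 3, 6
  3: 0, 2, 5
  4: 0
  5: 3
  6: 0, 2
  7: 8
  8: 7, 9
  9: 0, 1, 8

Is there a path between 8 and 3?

Yes

From 8 we can reach 0, 1, 2, 3, 4, 5, 6, 7, 8, 9, which includes 3.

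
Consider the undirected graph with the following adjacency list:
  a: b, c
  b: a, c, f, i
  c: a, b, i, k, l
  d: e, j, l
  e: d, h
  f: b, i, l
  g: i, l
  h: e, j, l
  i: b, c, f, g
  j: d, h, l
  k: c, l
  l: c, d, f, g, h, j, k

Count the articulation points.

1

Removing l increases the component count from 1 to 2, so l is a cut vertex.
By contrast removing j leaves 1 component; it is not a cut vertex. No other vertex is a cut vertex either.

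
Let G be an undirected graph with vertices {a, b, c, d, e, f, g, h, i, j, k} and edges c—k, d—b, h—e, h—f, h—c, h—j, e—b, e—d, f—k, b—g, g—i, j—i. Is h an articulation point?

Yes

Deleting h raises the number of components from 2 to 3, so h is a cut vertex.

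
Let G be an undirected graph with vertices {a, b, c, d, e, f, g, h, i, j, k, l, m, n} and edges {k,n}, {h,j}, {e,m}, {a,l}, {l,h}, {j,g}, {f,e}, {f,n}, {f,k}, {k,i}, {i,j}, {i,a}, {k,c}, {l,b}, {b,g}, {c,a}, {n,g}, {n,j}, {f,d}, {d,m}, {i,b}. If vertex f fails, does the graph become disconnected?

Yes

Deleting f raises the number of components from 1 to 2, so f is a cut vertex.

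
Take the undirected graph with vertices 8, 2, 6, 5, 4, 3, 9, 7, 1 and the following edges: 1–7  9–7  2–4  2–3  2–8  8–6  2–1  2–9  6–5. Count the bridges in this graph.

5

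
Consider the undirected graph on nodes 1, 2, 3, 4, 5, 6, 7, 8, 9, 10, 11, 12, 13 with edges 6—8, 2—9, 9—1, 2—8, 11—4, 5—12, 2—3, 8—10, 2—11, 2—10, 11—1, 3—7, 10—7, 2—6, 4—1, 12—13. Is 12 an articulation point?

Yes

Deleting 12 raises the number of components from 2 to 3, so 12 is a cut vertex.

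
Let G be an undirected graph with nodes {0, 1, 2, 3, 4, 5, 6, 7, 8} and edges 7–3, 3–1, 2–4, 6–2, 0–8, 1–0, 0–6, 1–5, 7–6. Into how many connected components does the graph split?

Starting from 0 we can reach 0, 1, 2, 3, 4, 5, 6, 7, 8. That is one component of size 9.
Total: 1 component.

1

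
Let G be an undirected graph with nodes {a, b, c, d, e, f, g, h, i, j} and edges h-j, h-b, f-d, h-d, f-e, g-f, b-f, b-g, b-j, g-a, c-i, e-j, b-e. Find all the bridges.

a-g, c-i

The edges on the cycle b-g-f-b are not bridges since each lies on that cycle.
But removing c-i disconnects c from i; removing g-a disconnects g from a — these are bridges.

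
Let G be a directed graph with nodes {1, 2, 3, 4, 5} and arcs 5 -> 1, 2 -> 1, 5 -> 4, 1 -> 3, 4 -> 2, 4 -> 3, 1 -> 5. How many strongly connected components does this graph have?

{1, 2, 4, 5} are all mutually reachable — one SCC of size 4.
{3} is an SCC by itself.
That gives 2 strongly connected components.

2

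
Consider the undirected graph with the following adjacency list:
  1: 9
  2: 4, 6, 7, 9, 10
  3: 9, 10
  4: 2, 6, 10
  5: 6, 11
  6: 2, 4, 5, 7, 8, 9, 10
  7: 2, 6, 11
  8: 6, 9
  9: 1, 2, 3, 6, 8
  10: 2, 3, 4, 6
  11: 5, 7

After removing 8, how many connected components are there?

1

With 8 gone, the remaining components are: {1, 2, 3, 4, 5, 6, 7, 9, 10, 11}.
That is 1 component.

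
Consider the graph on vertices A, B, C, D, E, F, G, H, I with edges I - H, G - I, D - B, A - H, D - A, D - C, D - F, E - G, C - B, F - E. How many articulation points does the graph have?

Removing D increases the component count from 1 to 2, so D is a cut vertex.
By contrast removing C leaves 1 component; it is not a cut vertex. No other vertex is a cut vertex either.

1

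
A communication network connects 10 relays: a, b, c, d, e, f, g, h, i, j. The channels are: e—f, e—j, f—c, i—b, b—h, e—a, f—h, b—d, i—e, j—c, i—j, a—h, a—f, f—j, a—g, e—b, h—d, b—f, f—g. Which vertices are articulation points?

Removing j, for instance, still leaves 1 component. No single vertex removal increases the component count — the graph has no articulation points.

none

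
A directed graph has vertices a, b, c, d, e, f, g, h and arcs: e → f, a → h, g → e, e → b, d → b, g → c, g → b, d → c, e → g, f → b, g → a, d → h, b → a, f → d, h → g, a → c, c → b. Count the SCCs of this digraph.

1

{a, b, c, d, e, f, g, h} are all mutually reachable — one SCC of size 8.
That gives 1 strongly connected component.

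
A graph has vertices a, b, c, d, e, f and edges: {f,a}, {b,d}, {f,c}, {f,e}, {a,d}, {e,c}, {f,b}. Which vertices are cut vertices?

Removing f increases the component count from 1 to 2, so f is a cut vertex.
By contrast removing a leaves 1 component; it is not a cut vertex. No other vertex is a cut vertex either.

f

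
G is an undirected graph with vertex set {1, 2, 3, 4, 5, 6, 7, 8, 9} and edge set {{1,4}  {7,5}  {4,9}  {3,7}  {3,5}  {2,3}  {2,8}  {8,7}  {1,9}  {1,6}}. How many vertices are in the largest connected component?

5

Starting from 1 we can reach 1, 4, 6, 9. That is one component of size 4.
Starting from 2 we can reach 2, 3, 5, 7, 8. That is one component of size 5.
The largest has 5 vertices.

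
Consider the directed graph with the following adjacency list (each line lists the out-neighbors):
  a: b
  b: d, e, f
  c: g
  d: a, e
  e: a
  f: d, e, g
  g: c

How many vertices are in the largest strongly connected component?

5

{a, b, d, e, f} are all mutually reachable — one SCC of size 5.
{c, g} are all mutually reachable — one SCC of size 2.
The largest has 5 vertices.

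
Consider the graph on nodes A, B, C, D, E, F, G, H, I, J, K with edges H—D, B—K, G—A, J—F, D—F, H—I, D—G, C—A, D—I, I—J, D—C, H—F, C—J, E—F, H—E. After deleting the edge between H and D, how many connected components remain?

2

H and D are still connected via H-I-D, so the component count stays at 2.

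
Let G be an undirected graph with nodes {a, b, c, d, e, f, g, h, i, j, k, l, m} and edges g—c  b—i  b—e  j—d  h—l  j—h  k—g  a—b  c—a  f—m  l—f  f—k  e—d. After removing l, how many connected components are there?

With l gone, the remaining components are: {a, b, c, d, e, f, g, h, i, j, k, m}.
That is 1 component.

1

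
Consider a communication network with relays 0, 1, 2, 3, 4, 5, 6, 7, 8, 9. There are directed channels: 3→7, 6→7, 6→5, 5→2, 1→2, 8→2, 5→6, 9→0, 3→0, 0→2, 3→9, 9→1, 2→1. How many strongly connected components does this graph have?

{5, 6} are all mutually reachable — one SCC of size 2.
{1, 2} are all mutually reachable — one SCC of size 2.
{7} is an SCC by itself.
{3} is an SCC by itself.
{4} is an SCC by itself.
(and 3 more singleton SCCs)
That gives 8 strongly connected components.

8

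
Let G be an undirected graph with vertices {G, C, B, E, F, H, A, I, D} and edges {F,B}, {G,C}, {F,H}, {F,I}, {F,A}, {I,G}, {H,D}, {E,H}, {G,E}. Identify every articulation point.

Removing F increases the component count from 1 to 3, so F is a cut vertex.
Removing G increases the component count from 1 to 2, so G is a cut vertex.
Removing H increases the component count from 1 to 2, so H is a cut vertex.
By contrast removing C leaves 1 component; it is not a cut vertex. No other vertex is a cut vertex either.

F, G, H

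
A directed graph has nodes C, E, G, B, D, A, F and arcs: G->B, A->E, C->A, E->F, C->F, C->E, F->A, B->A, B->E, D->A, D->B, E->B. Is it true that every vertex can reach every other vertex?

No

There is no directed path from G to C, so the graph is not strongly connected.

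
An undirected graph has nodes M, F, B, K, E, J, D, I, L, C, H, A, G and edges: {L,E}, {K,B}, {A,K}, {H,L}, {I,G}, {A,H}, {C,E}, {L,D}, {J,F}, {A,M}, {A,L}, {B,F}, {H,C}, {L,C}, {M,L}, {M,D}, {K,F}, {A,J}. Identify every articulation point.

A

Removing A increases the component count from 2 to 3, so A is a cut vertex.
By contrast removing J leaves 2 components; it is not a cut vertex. No other vertex is a cut vertex either.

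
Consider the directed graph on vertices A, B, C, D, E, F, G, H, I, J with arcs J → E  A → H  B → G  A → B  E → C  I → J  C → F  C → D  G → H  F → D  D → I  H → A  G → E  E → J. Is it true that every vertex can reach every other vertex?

There is no directed path from I to H, so the graph is not strongly connected.

No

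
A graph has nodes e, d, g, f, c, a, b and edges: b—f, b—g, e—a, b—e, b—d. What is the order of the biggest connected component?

c is isolated — a component by itself.
Starting from a we can reach a, b, d, e, f, g. That is one component of size 6.
The largest has 6 vertices.

6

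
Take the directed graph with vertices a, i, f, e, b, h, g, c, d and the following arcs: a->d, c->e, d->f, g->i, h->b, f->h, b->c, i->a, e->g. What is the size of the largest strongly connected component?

9

{a, b, c, d, e, f, g, h, i} are all mutually reachable — one SCC of size 9.
The largest has 9 vertices.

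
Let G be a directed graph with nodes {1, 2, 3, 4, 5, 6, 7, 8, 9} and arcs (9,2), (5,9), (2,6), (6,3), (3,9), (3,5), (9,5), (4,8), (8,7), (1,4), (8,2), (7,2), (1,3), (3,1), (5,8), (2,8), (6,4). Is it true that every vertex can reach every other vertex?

From 4 we can reach every vertex (1, 2, 3, 4, 5, 6, 7, 8, 9), and every vertex can reach 4 (1, 2, 3, 4, 5, 6, 7, 8, 9). So the whole graph is one strongly connected component.

Yes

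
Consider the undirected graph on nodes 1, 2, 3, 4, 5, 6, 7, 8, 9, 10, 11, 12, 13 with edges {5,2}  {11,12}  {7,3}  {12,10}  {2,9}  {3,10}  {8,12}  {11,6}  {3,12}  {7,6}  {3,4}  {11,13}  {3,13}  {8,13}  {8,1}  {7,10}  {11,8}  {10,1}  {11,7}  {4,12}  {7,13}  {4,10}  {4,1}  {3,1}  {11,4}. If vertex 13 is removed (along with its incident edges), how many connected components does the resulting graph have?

2

With 13 gone, the remaining components are: {2, 5, 9}; {1, 3, 4, 6, 7, 8, 10, 11, 12}.
That is 2 components.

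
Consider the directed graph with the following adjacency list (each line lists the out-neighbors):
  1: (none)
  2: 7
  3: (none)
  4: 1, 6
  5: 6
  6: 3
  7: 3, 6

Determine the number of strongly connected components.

7

{3} is an SCC by itself.
{1} is an SCC by itself.
{7} is an SCC by itself.
{6} is an SCC by itself.
{4} is an SCC by itself.
(and 2 more singleton SCCs)
That gives 7 strongly connected components.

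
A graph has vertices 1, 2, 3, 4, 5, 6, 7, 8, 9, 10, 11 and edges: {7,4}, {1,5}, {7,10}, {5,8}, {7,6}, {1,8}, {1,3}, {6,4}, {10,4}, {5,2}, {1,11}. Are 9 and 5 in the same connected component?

No

The component containing 9 is {9}, and 5 is not in it.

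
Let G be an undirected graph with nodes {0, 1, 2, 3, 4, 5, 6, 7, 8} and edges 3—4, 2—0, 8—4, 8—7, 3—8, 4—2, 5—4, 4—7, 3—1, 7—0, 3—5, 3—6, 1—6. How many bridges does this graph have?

The edges on the cycle 3-1-6-3 are not bridges since each lies on that cycle.
Every edge lies on some cycle, so there are no bridges.

0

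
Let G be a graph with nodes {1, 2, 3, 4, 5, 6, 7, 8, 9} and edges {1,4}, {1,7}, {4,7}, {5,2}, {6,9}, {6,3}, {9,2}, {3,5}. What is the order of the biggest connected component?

8 is isolated — a component by itself.
Starting from 1 we can reach 1, 4, 7. That is one component of size 3.
Starting from 2 we can reach 2, 3, 5, 6, 9. That is one component of size 5.
The largest has 5 vertices.

5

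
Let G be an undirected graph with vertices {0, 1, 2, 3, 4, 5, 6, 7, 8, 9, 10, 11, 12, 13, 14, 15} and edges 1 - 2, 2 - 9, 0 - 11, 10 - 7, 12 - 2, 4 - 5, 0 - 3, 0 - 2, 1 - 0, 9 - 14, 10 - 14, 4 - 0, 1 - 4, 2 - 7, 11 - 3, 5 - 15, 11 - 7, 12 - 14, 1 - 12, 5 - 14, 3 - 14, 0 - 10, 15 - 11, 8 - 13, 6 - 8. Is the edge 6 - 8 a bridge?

Removing 6 - 8 leaves no path between 6 and 8: the component count goes from 2 to 3. So it is a bridge.

Yes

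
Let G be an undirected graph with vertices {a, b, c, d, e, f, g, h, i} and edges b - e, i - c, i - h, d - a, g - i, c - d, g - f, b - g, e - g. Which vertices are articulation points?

c, d, g, i

Removing c increases the component count from 1 to 2, so c is a cut vertex.
Removing d increases the component count from 1 to 2, so d is a cut vertex.
Removing g increases the component count from 1 to 3, so g is a cut vertex.
Likewise i is a cut vertex.
By contrast removing b leaves 1 component; it is not a cut vertex. No other vertex is a cut vertex either.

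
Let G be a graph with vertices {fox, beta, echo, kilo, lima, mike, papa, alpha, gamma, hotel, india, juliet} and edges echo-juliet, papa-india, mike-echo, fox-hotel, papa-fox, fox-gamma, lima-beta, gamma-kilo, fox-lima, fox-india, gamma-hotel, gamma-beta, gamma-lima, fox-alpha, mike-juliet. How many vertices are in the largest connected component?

Starting from echo we can reach echo, mike, juliet. That is one component of size 3.
Starting from fox we can reach fox, beta, kilo, lima, papa, alpha, gamma, hotel, india. That is one component of size 9.
The largest has 9 vertices.

9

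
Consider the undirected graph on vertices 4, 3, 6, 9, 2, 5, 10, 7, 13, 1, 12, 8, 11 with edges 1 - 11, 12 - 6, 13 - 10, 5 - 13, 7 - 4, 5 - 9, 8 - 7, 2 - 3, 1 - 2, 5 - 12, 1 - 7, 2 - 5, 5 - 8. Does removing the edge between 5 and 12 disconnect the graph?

Yes

Removing 5 - 12 leaves no path between 5 and 12: the component count goes from 1 to 2. So it is a bridge.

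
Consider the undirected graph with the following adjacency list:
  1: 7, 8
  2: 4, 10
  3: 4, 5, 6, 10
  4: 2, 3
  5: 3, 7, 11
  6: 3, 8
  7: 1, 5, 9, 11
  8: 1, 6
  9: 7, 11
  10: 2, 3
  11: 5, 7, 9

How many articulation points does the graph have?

1

Removing 3 increases the component count from 1 to 2, so 3 is a cut vertex.
By contrast removing 7 leaves 1 component; it is not a cut vertex. No other vertex is a cut vertex either.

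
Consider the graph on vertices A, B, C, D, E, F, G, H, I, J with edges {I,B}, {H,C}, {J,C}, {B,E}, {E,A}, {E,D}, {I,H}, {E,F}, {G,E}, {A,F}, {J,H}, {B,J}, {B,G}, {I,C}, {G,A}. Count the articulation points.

Removing B increases the component count from 1 to 2, so B is a cut vertex.
Removing E increases the component count from 1 to 2, so E is a cut vertex.
By contrast removing H leaves 1 component; it is not a cut vertex. No other vertex is a cut vertex either.

2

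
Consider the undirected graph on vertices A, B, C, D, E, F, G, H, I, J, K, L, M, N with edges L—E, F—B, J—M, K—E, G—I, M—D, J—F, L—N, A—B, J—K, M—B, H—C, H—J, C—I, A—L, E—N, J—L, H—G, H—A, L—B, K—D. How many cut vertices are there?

1

Removing H increases the component count from 1 to 2, so H is a cut vertex.
By contrast removing I leaves 1 component; it is not a cut vertex. No other vertex is a cut vertex either.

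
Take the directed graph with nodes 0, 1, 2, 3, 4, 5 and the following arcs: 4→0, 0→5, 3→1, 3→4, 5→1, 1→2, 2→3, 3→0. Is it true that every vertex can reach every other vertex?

From 0 we can reach every vertex (0, 1, 2, 3, 4, 5), and every vertex can reach 0 (0, 1, 2, 3, 4, 5). So the whole graph is one strongly connected component.

Yes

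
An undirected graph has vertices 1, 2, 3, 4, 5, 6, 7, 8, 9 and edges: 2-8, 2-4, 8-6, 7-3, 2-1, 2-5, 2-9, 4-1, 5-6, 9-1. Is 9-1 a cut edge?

No

After removing 9-1, the path 9-2-1 still connects them, so the edge is not a bridge.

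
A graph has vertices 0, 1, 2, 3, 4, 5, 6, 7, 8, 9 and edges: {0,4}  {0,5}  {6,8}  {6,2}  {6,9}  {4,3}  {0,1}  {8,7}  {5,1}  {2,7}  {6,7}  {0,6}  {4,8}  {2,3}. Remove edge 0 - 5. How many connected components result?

1

0 and 5 are still connected via 0-1-5, so the component count stays at 1.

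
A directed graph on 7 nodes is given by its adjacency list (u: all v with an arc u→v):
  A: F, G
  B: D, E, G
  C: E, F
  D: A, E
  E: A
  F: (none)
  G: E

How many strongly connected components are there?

5

{A, E, G} are all mutually reachable — one SCC of size 3.
{D} is an SCC by itself.
{B} is an SCC by itself.
{C} is an SCC by itself.
{F} is an SCC by itself.
That gives 5 strongly connected components.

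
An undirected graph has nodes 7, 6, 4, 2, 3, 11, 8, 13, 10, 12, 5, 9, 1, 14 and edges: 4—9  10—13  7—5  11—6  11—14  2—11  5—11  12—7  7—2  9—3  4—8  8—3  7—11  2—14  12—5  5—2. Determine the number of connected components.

1 is isolated — a component by itself.
Starting from 10 we can reach 10, 13. That is one component of size 2.
Starting from 3 we can reach 3, 4, 8, 9. That is one component of size 4.
Starting from 2 we can reach 2, 5, 6, 7, 11, 12, 14. That is one component of size 7.
Total: 4 components.

4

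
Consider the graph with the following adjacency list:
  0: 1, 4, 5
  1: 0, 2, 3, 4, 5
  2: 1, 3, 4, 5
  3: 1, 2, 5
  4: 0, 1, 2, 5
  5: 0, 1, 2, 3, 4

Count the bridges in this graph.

The edges on the cycle 1-5-0-4-1 are not bridges since each lies on that cycle.
Every edge lies on some cycle, so there are no bridges.

0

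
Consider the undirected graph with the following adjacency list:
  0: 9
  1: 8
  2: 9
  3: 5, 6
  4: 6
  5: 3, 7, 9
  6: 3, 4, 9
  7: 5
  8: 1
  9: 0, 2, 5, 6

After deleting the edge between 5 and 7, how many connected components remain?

Before removal there are 2 components.
5-7 is a bridge — removing it separates 5's side from 7's side.
After removal: 3 components.

3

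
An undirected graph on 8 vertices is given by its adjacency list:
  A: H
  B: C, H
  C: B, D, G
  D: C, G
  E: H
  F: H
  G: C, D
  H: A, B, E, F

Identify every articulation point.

Removing B increases the component count from 1 to 2, so B is a cut vertex.
Removing C increases the component count from 1 to 2, so C is a cut vertex.
Removing H increases the component count from 1 to 4, so H is a cut vertex.
By contrast removing F leaves 1 component; it is not a cut vertex. No other vertex is a cut vertex either.

B, C, H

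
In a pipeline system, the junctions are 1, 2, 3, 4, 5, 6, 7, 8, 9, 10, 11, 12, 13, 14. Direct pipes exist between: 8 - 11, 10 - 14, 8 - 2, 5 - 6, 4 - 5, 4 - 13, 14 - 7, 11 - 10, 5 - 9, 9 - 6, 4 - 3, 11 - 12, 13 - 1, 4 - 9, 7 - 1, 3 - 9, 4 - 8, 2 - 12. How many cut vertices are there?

1

Removing 4 increases the component count from 1 to 2, so 4 is a cut vertex.
By contrast removing 8 leaves 1 component; it is not a cut vertex. No other vertex is a cut vertex either.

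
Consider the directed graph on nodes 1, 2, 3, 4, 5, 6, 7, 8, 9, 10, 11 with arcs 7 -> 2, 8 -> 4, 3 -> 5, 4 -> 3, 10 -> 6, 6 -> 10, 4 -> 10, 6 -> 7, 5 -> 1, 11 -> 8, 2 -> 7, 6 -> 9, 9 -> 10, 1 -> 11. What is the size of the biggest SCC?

6

{1, 3, 4, 5, 8, 11} are all mutually reachable — one SCC of size 6.
{6, 9, 10} are all mutually reachable — one SCC of size 3.
{2, 7} are all mutually reachable — one SCC of size 2.
The largest has 6 vertices.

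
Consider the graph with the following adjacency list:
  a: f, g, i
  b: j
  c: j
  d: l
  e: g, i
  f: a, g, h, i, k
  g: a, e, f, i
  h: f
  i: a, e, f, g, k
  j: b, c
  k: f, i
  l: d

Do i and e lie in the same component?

Yes

From i we can reach a, e, f, g, h, i, k, which includes e.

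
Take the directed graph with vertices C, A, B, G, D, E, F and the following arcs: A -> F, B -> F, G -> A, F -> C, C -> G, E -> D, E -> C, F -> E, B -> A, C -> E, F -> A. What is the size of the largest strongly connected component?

5

{A, C, E, F, G} are all mutually reachable — one SCC of size 5.
{B} is an SCC by itself.
{D} is an SCC by itself.
The largest has 5 vertices.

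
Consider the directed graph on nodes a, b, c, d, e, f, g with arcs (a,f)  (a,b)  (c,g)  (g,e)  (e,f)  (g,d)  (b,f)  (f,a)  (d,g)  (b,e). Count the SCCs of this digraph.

3

{a, b, e, f} are all mutually reachable — one SCC of size 4.
{d, g} are all mutually reachable — one SCC of size 2.
{c} is an SCC by itself.
That gives 3 strongly connected components.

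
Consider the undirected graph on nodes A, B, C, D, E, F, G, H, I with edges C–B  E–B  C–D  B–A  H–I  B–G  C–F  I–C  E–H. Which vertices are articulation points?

B, C

Removing B increases the component count from 1 to 3, so B is a cut vertex.
Removing C increases the component count from 1 to 3, so C is a cut vertex.
By contrast removing F leaves 1 component; it is not a cut vertex. No other vertex is a cut vertex either.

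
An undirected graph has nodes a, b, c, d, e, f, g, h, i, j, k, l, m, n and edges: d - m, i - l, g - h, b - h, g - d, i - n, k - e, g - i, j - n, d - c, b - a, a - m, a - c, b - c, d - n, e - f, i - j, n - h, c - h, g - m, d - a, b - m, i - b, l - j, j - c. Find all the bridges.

e-f, e-k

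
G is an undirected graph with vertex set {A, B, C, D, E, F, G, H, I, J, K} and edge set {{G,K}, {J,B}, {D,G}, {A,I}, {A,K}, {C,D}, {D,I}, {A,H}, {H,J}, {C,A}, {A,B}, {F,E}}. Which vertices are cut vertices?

Removing A increases the component count from 2 to 3, so A is a cut vertex.
By contrast removing I leaves 2 components; it is not a cut vertex. No other vertex is a cut vertex either.

A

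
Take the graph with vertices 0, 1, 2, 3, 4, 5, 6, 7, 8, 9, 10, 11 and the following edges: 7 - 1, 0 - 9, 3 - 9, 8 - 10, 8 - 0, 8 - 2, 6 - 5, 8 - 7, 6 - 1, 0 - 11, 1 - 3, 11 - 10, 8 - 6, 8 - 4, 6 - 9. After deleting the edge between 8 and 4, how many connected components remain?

2

Before removal there is 1 component.
8 - 4 is a bridge — removing it separates 8's side from 4's side.
After removal: 2 components.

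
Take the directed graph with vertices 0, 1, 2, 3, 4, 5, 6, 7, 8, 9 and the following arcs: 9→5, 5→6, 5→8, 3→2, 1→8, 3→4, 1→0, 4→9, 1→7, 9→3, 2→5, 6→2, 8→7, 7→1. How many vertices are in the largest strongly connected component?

3

{2, 5, 6} are all mutually reachable — one SCC of size 3.
{1, 7, 8} are all mutually reachable — one SCC of size 3.
{3, 4, 9} are all mutually reachable — one SCC of size 3.
{0} is an SCC by itself.
The largest has 3 vertices.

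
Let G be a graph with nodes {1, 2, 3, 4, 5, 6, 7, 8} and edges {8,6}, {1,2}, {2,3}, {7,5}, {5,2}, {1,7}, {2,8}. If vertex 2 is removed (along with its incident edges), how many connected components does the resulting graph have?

With 2 gone, the remaining components are: {3}; {4}; {6, 8}; {1, 5, 7}.
That is 4 components.

4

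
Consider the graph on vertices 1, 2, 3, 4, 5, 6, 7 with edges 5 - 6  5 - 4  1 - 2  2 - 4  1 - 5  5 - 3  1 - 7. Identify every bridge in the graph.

The edges on the cycle 1-5-4-2-1 are not bridges since each lies on that cycle.
But removing 5 - 3 disconnects 5 from 3; removing 1 - 7 disconnects 1 from 7; removing 5 - 6 disconnects 5 from 6 — these are bridges.

1-7, 3-5, 5-6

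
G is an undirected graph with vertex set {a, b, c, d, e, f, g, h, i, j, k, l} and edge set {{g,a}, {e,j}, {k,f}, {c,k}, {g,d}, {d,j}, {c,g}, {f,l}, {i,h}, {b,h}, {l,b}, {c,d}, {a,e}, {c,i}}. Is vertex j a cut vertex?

Deleting j leaves 1 component (was 1) (its neighbors d, e remain connected to each other), so j is not a cut vertex.

No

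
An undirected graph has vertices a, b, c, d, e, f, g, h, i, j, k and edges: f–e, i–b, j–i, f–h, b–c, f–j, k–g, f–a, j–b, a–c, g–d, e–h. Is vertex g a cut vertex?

Yes

Deleting g raises the number of components from 2 to 3, so g is a cut vertex.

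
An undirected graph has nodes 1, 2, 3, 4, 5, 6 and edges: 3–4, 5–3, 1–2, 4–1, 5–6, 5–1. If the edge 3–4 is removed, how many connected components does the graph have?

1

3 and 4 are still connected via 3-5-1-4, so the component count stays at 1.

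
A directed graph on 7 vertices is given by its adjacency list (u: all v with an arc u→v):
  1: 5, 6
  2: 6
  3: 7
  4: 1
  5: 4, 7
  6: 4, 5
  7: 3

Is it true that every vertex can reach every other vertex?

No

There is no directed path from 6 to 2, so the graph is not strongly connected.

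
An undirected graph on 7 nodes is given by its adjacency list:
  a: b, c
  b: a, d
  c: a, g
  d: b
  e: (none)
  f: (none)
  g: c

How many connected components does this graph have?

3

e is isolated — a component by itself.
f is isolated — a component by itself.
Starting from a we can reach a, b, c, d, g. That is one component of size 5.
Total: 3 components.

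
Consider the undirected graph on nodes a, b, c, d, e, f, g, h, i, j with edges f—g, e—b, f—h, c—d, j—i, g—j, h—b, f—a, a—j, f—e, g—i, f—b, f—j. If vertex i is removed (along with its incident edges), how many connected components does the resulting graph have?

With i gone, the remaining components are: {c, d}; {a, b, e, f, g, h, j}.
That is 2 components.

2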